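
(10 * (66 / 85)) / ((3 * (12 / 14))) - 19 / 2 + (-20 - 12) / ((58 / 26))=-61601 / 2958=-20.83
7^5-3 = 16804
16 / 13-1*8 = -88 / 13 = -6.77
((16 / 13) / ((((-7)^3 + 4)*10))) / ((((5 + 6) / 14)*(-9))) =112 / 2181465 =0.00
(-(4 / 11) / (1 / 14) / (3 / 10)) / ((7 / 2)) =-160 / 33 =-4.85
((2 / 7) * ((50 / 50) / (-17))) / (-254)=1 / 15113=0.00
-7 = -7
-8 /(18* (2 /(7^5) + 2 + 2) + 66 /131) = -8806868 /79818801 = -0.11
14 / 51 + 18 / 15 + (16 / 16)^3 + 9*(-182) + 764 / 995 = -82955777 / 50745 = -1634.76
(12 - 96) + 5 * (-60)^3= -1080084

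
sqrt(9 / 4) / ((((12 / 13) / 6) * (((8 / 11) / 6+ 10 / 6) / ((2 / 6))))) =429 / 236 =1.82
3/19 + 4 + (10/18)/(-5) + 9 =2231/171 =13.05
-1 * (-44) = 44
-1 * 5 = -5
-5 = -5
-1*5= -5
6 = 6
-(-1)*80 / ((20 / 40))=160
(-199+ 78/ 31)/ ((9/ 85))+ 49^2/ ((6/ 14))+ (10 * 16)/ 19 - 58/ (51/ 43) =333989050/ 90117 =3706.17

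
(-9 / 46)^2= 81 / 2116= 0.04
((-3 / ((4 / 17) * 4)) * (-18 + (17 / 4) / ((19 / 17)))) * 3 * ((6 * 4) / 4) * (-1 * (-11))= 8960.31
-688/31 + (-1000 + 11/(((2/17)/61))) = 290241/62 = 4681.31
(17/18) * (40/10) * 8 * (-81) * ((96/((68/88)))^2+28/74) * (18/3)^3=-5133533988096/629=-8161421284.73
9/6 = 1.50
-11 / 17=-0.65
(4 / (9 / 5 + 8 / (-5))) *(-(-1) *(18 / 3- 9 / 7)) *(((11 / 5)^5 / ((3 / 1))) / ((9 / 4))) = 28344976 / 39375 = 719.87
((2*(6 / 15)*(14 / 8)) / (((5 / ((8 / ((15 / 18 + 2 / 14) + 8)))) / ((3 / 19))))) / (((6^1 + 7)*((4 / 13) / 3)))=0.03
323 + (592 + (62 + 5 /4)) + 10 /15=11747 /12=978.92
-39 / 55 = -0.71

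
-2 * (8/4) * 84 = -336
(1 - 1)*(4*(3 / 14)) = 0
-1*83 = -83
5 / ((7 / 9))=45 / 7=6.43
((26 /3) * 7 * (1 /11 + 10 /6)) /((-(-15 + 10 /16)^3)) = 5404672 /150566625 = 0.04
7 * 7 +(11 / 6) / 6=1775 / 36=49.31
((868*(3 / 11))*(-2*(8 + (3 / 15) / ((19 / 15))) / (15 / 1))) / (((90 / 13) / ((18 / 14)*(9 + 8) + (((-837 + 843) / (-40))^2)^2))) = -33981747059 / 41800000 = -812.96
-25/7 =-3.57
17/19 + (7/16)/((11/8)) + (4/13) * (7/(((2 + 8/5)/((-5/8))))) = 82063/97812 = 0.84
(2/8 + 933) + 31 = 3857/4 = 964.25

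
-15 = -15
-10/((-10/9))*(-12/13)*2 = -216/13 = -16.62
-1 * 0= 0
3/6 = 1/2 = 0.50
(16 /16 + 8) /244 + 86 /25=21209 /6100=3.48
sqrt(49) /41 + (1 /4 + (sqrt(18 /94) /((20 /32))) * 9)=69 /164 + 216 * sqrt(47) /235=6.72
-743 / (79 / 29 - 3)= 21547 / 8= 2693.38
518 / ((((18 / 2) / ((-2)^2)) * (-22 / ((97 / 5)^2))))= -9747724 / 2475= -3938.47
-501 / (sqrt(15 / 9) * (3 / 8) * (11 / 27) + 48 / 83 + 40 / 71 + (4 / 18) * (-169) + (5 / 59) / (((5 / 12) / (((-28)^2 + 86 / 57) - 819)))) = 11.64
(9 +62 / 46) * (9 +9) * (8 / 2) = 17136 / 23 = 745.04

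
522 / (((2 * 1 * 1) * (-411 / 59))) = -5133 / 137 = -37.47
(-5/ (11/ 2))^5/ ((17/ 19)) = -1900000/ 2737867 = -0.69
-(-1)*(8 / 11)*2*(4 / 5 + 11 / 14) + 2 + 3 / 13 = 22709 / 5005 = 4.54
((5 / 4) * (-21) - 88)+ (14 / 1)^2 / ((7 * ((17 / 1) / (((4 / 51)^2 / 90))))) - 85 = -199.25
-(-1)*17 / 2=17 / 2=8.50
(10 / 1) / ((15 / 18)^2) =14.40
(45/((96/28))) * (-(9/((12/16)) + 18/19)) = -12915/76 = -169.93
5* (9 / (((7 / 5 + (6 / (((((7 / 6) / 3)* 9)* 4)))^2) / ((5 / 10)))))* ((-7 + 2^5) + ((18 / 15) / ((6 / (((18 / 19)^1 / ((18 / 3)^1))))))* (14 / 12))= 10489185 / 29488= 355.71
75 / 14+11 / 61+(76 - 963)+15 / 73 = -881.26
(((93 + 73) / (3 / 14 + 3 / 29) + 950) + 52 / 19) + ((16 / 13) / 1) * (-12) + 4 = 46660726 / 31863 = 1464.42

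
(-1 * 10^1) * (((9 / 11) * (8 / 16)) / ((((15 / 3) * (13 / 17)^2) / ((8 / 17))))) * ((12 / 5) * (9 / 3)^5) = -3569184 / 9295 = -383.99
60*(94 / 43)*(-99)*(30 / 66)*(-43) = 253800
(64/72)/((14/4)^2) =32/441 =0.07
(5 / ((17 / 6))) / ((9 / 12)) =40 / 17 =2.35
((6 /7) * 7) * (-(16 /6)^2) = -128 /3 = -42.67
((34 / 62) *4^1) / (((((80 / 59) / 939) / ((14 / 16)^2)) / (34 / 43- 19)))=-36134692839 / 1706240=-21177.97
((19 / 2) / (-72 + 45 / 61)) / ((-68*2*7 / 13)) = 15067 / 8276688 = 0.00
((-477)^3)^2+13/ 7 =82453351699298236/ 7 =11779050242756890.86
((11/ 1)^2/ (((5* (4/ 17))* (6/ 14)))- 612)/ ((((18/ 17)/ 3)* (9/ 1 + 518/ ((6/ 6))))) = -22321/ 11160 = -2.00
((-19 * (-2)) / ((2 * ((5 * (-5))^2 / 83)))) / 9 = 1577 / 5625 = 0.28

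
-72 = -72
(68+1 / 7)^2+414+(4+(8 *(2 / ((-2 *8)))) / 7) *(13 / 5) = 1241532 / 245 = 5067.48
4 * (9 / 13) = 36 / 13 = 2.77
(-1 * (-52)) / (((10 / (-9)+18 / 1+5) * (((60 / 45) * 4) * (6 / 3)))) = 351 / 1576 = 0.22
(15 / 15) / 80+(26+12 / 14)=15047 / 560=26.87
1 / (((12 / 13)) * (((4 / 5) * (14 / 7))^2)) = 0.42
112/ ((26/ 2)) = 112/ 13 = 8.62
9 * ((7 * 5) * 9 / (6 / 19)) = 17955 / 2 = 8977.50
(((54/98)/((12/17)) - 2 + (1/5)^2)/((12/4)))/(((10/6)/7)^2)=-17337/2500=-6.93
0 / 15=0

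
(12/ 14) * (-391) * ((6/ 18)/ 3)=-37.24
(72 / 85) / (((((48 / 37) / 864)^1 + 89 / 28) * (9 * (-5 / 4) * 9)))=-33152 / 12601675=-0.00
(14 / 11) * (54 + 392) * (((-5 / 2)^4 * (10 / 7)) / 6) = 5279.36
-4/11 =-0.36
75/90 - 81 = -481/6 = -80.17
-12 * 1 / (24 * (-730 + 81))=1 / 1298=0.00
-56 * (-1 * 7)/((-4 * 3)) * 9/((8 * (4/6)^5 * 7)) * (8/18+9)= -48195/128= -376.52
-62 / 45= -1.38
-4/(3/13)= -52/3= -17.33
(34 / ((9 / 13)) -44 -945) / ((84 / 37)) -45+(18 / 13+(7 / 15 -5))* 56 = -31219963 / 49140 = -635.33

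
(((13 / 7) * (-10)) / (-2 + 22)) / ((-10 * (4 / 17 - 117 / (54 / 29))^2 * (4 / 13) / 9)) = 3956121 / 5707551500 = 0.00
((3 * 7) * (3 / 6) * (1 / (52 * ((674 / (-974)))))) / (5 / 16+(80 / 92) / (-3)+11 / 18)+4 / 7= 7145030 / 64370033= 0.11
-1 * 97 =-97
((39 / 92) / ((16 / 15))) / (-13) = -45 / 1472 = -0.03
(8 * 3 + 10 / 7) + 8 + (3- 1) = 248 / 7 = 35.43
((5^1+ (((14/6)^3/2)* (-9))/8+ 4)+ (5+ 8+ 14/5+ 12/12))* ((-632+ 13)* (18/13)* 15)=-239820.84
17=17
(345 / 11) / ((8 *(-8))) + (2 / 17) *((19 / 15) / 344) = -3779581 / 7719360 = -0.49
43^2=1849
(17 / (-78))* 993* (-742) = 2087617 / 13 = 160585.92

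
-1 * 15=-15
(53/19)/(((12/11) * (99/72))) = 106/57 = 1.86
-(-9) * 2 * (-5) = -90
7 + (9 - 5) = 11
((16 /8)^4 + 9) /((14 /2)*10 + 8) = 25 /78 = 0.32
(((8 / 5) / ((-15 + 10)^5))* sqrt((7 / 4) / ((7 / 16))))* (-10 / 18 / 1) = 16 / 28125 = 0.00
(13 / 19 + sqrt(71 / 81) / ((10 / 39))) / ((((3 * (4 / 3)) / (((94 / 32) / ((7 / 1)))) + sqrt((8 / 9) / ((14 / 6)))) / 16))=-57434 * sqrt(2982) / 7869585-114868 * sqrt(42) / 9968141 + 11496576 / 9968141 + 1916096 * sqrt(71) / 2623195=6.83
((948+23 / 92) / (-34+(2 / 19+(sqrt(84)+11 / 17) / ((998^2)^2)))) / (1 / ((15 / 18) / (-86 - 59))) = 98140905611205703588* sqrt(21) / 10262027175290898278716907645283915+1649964108217550595289274502576602 / 10262027175290898278716907645283915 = 0.16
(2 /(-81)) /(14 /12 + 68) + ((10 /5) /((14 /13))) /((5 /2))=58238 /78435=0.74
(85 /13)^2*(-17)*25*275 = -844421875 /169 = -4996579.14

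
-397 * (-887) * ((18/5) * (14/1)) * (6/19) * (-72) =-38335260096/95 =-403529053.64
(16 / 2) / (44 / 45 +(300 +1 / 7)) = 2520 / 94853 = 0.03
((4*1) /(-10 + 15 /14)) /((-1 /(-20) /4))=-896 /25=-35.84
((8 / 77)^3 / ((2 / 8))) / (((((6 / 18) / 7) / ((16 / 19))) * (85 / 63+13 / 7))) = 442368 / 17879323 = 0.02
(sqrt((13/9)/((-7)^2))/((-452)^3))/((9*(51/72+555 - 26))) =-sqrt(13)/9245148978744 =-0.00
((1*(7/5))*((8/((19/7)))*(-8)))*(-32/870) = 1.21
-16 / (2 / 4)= -32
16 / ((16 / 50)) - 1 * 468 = -418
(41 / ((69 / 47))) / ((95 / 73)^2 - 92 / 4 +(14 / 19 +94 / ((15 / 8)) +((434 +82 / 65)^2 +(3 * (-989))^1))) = 824342610325 / 5505405178722611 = 0.00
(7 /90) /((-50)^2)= 7 /225000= 0.00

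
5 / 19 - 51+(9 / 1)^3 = 12887 / 19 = 678.26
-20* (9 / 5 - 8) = 124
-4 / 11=-0.36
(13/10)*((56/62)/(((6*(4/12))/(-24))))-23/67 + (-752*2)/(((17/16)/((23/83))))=-5959305743/14653235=-406.69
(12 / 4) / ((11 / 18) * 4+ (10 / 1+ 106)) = 27 / 1066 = 0.03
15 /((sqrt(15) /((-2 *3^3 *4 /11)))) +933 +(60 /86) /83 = 856.96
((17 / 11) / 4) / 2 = 17 / 88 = 0.19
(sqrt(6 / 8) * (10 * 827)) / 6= 4135 * sqrt(3) / 6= 1193.67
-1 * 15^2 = -225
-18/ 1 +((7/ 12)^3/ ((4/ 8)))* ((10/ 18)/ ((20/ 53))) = -541693/ 31104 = -17.42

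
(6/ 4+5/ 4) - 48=-181/ 4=-45.25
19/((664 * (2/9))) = 171/1328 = 0.13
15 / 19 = 0.79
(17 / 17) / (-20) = -1 / 20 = -0.05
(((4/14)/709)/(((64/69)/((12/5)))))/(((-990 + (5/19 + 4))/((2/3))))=-437/619680180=-0.00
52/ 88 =13/ 22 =0.59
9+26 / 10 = 58 / 5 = 11.60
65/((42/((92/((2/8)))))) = 11960/21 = 569.52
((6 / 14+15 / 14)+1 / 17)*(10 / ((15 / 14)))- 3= 589 / 51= 11.55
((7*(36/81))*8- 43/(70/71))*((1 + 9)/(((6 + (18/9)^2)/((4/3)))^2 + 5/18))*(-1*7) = 47188/2035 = 23.19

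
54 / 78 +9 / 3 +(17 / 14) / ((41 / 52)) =19522 / 3731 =5.23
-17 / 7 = -2.43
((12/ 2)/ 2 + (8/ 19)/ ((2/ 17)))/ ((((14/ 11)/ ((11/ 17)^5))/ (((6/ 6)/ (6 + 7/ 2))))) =221445125/ 3587978639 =0.06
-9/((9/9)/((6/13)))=-54/13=-4.15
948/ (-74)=-474/ 37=-12.81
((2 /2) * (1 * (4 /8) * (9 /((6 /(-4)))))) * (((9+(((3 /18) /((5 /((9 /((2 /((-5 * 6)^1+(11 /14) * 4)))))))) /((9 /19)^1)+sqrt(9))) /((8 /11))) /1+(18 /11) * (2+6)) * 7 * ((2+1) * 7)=-3472707 /440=-7892.52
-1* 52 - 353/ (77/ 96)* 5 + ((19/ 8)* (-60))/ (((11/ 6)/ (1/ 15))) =-2257.70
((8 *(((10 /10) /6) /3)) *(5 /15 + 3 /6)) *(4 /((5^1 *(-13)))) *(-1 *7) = 56 /351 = 0.16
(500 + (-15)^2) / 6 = 725 / 6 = 120.83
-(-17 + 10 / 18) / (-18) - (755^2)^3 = -185217368568765625.91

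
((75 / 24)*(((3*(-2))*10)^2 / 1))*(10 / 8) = 28125 / 2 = 14062.50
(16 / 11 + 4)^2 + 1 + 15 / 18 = 22931 / 726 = 31.59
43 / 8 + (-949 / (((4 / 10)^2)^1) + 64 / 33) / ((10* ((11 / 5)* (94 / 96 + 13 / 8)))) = -98.12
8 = 8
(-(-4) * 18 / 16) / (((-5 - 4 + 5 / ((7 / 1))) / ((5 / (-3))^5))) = 6.98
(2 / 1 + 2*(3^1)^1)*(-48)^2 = 18432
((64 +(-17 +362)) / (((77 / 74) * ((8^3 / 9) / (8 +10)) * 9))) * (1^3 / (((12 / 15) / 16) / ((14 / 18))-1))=-680985 / 46112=-14.77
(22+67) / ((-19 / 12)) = -1068 / 19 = -56.21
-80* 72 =-5760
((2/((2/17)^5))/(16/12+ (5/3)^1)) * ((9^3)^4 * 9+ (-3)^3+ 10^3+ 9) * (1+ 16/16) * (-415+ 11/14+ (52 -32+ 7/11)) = -218750310988865417049997/3696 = -59185690202615102015.69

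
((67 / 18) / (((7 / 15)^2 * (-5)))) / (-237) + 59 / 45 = 461803 / 348390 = 1.33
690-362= 328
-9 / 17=-0.53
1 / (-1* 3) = -1 / 3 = -0.33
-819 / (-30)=27.30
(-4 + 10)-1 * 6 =0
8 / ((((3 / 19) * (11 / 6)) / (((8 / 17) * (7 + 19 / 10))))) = 108224 / 935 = 115.75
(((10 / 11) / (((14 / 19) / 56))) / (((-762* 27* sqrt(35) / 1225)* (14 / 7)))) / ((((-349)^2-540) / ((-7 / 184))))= 0.00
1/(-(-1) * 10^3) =1/1000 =0.00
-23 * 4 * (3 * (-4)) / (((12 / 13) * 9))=1196 / 9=132.89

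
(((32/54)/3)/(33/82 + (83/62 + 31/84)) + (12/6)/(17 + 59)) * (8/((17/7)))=776171620/1964780253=0.40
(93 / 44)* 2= 93 / 22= 4.23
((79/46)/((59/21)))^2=2752281/7365796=0.37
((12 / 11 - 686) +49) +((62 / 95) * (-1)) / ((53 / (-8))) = -35214369 / 55385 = -635.81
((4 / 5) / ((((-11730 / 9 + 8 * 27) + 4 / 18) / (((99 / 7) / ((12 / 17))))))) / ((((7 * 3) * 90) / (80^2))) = -0.05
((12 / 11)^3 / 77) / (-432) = -4 / 102487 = -0.00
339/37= 9.16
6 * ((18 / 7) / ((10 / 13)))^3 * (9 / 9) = 224.13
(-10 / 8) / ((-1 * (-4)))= -5 / 16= -0.31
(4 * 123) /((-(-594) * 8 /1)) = 41 /396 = 0.10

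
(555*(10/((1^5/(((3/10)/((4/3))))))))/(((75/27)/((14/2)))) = 62937/20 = 3146.85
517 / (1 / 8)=4136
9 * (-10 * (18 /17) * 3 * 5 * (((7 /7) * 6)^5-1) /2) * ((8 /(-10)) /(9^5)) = 311000 /4131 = 75.28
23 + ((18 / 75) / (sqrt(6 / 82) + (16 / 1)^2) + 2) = 1679421101 / 67174325 - 6 * sqrt(123) / 67174325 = 25.00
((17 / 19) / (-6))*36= -102 / 19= -5.37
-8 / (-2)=4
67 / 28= 2.39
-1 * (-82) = 82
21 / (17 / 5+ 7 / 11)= 385 / 74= 5.20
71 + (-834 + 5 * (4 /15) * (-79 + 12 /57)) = -16493 /19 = -868.05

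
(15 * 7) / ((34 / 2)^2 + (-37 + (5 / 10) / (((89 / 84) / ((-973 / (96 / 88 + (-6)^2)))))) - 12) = 635460 / 1377559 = 0.46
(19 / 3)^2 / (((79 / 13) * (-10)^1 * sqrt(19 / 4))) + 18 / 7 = 18 / 7 -247 * sqrt(19) / 3555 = 2.27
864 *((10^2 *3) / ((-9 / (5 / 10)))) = -14400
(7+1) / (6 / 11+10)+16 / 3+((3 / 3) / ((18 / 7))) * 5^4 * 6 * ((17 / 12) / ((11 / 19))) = 41050585 / 11484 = 3574.59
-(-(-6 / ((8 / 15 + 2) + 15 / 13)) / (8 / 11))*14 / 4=-45045 / 5752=-7.83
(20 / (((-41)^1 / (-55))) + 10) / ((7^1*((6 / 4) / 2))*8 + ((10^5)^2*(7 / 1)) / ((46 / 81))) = 17365 / 58117500019803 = 0.00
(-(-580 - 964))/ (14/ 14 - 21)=-386/ 5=-77.20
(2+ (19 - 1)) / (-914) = -10 / 457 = -0.02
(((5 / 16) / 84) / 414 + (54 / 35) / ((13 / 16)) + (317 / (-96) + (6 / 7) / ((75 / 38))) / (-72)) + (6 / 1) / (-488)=42501037751 / 22061894400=1.93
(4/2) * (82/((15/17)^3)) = 805732/3375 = 238.74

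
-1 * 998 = -998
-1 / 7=-0.14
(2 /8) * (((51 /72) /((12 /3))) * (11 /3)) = 187 /1152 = 0.16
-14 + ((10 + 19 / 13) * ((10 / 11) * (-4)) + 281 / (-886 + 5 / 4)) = -28338250 / 506077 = -56.00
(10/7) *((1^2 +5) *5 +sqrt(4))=320/7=45.71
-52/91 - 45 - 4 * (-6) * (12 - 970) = -161263/7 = -23037.57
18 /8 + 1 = 13 /4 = 3.25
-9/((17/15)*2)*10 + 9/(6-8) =-1503/34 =-44.21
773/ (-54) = -773/ 54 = -14.31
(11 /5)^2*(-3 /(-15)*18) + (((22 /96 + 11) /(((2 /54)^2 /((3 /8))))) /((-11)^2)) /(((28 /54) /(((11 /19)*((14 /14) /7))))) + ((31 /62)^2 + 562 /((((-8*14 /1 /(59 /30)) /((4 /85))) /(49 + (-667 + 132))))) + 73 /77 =197667570843 /795872000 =248.37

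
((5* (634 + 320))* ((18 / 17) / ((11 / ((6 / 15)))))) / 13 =34344 / 2431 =14.13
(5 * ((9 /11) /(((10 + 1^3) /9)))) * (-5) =-2025 /121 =-16.74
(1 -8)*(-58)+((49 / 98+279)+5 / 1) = 1381 / 2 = 690.50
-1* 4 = -4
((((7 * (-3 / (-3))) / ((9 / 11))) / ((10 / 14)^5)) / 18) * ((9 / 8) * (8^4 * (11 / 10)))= 1822147712 / 140625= 12957.49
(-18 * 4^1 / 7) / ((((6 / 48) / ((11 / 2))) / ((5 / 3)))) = -5280 / 7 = -754.29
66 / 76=33 / 38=0.87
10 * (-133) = -1330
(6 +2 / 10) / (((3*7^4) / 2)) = 62 / 36015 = 0.00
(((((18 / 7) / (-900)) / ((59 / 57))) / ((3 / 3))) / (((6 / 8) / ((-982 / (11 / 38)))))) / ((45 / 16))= 22688128 / 5110875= 4.44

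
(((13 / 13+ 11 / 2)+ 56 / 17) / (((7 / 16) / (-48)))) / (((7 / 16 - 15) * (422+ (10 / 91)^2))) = 134464512 / 769024189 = 0.17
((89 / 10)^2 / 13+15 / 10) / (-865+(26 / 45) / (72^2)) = -57567672 / 6558083155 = -0.01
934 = 934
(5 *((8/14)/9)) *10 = 200/63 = 3.17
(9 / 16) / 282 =3 / 1504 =0.00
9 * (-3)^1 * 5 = -135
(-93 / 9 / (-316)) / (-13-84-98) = -31 / 184860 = -0.00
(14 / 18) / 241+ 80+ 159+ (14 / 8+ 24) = 2296999 / 8676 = 264.75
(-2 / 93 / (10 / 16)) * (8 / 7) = -128 / 3255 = -0.04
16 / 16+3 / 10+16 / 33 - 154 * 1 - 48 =-66071 / 330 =-200.22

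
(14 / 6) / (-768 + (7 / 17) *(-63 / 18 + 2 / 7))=-238 / 78471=-0.00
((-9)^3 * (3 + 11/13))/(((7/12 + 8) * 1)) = -437400/1339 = -326.66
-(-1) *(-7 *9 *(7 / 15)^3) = -2401 / 375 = -6.40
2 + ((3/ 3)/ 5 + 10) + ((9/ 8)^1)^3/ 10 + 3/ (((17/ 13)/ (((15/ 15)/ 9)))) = 3289403/ 261120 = 12.60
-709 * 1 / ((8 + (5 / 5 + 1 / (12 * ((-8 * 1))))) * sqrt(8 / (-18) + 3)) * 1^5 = -204192 * sqrt(23) / 19849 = -49.34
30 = 30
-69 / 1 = -69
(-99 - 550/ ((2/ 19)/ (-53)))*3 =830478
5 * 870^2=3784500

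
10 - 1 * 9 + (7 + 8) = 16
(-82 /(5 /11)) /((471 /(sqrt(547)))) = -902 * sqrt(547) /2355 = -8.96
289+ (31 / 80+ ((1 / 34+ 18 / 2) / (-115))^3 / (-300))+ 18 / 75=5193872985300193 / 17932941300000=289.63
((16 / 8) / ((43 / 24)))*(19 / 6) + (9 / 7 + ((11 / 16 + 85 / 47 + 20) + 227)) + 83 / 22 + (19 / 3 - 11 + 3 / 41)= 77634179873 / 306254256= 253.50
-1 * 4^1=-4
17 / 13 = 1.31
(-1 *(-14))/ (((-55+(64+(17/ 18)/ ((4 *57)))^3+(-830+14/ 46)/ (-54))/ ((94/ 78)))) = 348702074606592/ 5418160114513956667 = 0.00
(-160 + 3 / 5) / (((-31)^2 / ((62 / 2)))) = -797 / 155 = -5.14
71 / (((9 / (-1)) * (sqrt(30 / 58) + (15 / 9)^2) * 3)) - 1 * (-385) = 213 * sqrt(435) / 16910 + 3895915 / 10146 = 384.25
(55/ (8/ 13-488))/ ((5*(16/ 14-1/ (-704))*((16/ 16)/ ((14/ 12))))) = -7007/ 304506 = -0.02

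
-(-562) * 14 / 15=7868 / 15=524.53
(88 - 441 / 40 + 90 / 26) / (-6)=-41827 / 3120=-13.41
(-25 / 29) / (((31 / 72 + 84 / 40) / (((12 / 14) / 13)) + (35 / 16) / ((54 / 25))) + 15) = -108000 / 6814333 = -0.02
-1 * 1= -1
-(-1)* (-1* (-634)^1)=634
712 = 712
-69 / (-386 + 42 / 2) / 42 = 23 / 5110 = 0.00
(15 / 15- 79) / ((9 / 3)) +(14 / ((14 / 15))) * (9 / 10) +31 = 18.50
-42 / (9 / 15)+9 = -61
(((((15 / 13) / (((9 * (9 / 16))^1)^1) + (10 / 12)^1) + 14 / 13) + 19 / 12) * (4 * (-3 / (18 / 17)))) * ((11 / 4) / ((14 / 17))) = -16610275 / 117936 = -140.84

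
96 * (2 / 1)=192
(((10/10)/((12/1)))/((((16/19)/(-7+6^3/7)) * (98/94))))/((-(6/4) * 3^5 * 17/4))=-149131/102019176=-0.00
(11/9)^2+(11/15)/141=28534/19035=1.50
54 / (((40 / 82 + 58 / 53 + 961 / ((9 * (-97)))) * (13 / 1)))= 102439566 / 11870573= 8.63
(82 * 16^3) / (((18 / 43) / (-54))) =-43327488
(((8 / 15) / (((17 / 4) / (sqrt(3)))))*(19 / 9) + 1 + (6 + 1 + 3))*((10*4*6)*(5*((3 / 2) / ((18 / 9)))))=12160*sqrt(3) / 51 + 9900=10312.98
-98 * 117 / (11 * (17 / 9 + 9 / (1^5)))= -1053 / 11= -95.73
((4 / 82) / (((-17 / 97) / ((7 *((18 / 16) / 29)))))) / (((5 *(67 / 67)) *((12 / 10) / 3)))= -6111 / 161704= -0.04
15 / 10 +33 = 69 / 2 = 34.50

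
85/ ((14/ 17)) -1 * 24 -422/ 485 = 531957/ 6790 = 78.34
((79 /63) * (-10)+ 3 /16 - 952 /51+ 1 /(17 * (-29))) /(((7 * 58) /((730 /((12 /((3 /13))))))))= -5626708235 /5245740864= -1.07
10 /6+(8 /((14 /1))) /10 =1.72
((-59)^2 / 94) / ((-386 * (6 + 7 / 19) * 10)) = -66139 / 43903640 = -0.00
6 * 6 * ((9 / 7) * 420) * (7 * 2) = 272160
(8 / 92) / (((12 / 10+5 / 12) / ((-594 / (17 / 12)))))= -855360 / 37927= -22.55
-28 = -28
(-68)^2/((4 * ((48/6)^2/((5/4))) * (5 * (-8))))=-289/512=-0.56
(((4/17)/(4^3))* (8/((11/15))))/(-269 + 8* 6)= -15/82654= -0.00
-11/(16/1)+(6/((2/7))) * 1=325/16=20.31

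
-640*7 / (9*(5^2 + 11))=-1120 / 81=-13.83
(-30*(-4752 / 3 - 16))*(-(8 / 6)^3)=-1024000 / 9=-113777.78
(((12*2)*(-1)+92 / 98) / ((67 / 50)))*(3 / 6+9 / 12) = -70625 / 3283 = -21.51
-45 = -45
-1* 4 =-4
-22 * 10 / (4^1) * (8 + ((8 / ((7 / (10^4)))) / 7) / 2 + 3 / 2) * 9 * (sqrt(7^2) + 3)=-200304225 / 49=-4087841.33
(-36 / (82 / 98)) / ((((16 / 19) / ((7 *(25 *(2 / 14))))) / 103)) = -21575925 / 164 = -131560.52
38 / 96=19 / 48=0.40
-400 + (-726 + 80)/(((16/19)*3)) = -15737/24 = -655.71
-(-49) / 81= 49 / 81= 0.60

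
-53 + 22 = -31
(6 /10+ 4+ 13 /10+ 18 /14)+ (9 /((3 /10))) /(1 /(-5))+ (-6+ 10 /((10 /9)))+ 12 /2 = -9367 /70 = -133.81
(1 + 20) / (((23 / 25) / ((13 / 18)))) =2275 / 138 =16.49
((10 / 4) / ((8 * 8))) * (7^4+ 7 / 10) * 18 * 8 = 216153 / 16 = 13509.56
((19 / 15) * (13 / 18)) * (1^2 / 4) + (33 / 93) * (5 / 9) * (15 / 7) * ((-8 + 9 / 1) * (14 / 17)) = 328169 / 569160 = 0.58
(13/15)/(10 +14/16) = 104/1305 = 0.08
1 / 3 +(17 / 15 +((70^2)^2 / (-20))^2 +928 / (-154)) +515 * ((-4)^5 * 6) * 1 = 1664582634139934 / 1155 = 1441197085835.44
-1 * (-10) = 10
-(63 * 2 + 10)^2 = -18496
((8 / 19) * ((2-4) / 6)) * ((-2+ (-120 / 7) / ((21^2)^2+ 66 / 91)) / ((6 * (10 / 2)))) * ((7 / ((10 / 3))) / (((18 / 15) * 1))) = 27531182 / 1681294515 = 0.02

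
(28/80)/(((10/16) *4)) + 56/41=3087/2050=1.51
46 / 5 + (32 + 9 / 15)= 209 / 5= 41.80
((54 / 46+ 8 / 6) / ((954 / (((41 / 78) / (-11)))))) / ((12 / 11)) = -7093 / 61613136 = -0.00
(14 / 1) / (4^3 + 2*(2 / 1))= 7 / 34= 0.21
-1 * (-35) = 35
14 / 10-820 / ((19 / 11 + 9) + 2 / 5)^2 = -2445173 / 468180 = -5.22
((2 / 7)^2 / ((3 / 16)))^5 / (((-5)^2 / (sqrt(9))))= 1073741824 / 572012379225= 0.00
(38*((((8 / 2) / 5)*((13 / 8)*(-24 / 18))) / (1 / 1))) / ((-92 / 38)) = 27.21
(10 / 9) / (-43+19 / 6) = -20 / 717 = -0.03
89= 89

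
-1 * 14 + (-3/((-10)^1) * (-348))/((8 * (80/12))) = -6383/400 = -15.96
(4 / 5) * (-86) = -344 / 5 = -68.80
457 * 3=1371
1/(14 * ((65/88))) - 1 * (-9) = 4139/455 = 9.10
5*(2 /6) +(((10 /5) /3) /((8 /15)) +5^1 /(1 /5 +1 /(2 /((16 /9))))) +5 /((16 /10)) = 12505 /1176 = 10.63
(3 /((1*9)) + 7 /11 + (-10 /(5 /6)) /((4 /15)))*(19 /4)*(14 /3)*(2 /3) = -193249 /297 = -650.67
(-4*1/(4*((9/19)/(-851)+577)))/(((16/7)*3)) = -113183/447816192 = -0.00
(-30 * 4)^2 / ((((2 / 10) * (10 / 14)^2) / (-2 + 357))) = 50097600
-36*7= -252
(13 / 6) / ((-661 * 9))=-13 / 35694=-0.00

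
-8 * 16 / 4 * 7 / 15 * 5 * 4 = -896 / 3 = -298.67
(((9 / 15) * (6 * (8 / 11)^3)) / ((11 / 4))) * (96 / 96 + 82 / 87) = 2076672 / 2122945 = 0.98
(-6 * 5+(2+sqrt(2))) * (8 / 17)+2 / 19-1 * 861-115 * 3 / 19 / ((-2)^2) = -1135165 / 1292+8 * sqrt(2) / 17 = -877.95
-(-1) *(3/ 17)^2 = 9/ 289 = 0.03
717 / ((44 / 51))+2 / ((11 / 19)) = 36719 / 44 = 834.52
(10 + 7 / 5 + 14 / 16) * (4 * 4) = 982 / 5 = 196.40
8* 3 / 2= 12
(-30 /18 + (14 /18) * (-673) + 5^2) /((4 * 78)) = -4501 /2808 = -1.60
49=49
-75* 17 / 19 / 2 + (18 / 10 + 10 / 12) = -8812 / 285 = -30.92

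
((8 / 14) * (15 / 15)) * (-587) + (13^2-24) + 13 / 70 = -13317 / 70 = -190.24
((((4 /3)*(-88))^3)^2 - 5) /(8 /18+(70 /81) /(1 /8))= 1902199139463619 /5364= 354623254933.56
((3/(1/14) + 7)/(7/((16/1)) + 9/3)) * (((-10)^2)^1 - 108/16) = 1329.24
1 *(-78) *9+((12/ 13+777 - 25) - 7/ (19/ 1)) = 12487/ 247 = 50.55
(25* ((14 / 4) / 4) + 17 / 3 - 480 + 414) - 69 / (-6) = -647 / 24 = -26.96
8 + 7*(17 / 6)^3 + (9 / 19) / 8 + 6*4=98125 / 513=191.28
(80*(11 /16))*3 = 165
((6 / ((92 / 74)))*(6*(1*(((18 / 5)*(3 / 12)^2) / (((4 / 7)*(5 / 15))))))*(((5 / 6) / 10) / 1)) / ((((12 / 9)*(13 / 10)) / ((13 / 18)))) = 6993 / 5888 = 1.19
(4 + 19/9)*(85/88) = 425/72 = 5.90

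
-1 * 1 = -1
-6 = -6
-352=-352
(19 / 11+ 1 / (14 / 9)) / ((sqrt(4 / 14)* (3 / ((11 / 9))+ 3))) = 73* sqrt(14) / 336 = 0.81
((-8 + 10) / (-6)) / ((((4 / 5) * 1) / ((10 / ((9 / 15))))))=-125 / 18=-6.94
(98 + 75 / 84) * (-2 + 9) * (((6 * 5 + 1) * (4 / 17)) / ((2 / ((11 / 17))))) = 1633.61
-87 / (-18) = 29 / 6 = 4.83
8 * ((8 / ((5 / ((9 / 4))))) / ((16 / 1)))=9 / 5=1.80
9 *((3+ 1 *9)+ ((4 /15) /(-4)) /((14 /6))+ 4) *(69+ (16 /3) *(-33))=-538317 /35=-15380.49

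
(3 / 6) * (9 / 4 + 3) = 21 / 8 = 2.62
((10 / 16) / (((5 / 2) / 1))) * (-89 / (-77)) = 89 / 308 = 0.29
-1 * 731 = -731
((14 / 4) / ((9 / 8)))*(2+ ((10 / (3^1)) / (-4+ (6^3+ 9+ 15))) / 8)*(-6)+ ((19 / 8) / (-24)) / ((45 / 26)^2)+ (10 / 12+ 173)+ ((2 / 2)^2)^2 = 788156551 / 5734800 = 137.43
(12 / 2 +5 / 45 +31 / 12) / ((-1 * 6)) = -313 / 216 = -1.45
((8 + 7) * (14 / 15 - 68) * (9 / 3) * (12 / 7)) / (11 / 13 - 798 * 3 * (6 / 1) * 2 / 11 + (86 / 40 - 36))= 103577760 / 52945697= 1.96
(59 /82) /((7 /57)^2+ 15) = 191691 /4000288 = 0.05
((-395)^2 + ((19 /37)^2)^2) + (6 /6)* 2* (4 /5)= 1462095495018 /9370805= 156026.67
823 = 823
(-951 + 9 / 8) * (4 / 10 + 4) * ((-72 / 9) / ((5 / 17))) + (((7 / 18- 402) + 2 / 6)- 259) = 50859343 / 450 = 113020.76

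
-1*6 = -6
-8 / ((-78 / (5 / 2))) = 10 / 39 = 0.26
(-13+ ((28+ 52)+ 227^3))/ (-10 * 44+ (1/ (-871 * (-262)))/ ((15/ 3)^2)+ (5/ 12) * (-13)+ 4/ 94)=-18818656821315000/ 716528606993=-26263.65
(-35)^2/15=245/3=81.67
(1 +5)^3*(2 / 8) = 54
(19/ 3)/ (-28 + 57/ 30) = -190/ 783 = -0.24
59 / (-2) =-59 / 2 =-29.50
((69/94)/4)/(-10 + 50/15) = -207/7520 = -0.03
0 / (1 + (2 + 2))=0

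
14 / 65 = 0.22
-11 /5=-2.20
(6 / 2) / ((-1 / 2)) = -6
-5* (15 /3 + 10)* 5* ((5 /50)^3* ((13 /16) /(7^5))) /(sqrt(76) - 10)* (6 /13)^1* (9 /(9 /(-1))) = -15 /4302592 - 3* sqrt(19) /4302592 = -0.00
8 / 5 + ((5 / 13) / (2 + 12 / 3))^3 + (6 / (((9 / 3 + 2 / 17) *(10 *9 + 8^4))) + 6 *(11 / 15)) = 24299041625 / 4049352216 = 6.00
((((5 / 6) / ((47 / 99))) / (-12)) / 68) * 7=-385 / 25568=-0.02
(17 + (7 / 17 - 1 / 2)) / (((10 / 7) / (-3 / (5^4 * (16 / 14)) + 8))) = 6436619 / 68000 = 94.66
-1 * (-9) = 9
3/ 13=0.23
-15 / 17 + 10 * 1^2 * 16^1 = 2705 / 17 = 159.12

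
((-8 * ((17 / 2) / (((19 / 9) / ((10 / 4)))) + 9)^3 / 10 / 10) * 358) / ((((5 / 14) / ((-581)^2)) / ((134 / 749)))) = -12316441683603775977 / 366956500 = -33563764870.23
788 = 788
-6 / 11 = -0.55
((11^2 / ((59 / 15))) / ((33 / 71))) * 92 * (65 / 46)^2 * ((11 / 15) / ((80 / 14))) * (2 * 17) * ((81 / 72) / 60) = 172773601 / 173696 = 994.69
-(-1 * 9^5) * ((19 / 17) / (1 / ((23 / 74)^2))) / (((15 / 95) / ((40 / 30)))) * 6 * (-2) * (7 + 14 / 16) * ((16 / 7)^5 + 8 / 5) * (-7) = 2278858503.66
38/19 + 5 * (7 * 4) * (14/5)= 394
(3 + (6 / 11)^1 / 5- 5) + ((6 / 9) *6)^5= 56216 / 55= 1022.11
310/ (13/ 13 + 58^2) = 62/ 673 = 0.09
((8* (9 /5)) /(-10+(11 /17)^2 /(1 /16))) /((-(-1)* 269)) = -1156 /71285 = -0.02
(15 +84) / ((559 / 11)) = 1089 / 559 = 1.95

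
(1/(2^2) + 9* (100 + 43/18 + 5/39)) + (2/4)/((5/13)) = 240293/260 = 924.20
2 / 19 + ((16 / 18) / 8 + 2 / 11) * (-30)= -5444 / 627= -8.68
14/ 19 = 0.74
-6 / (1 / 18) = -108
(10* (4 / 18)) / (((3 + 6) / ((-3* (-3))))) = 20 / 9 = 2.22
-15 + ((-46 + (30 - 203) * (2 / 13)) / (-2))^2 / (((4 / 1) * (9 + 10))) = 7531 / 3211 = 2.35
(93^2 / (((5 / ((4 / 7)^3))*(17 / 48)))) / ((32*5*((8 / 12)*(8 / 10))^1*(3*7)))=103788 / 204085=0.51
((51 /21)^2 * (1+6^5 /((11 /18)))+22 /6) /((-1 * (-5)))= 17338246 /1155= 15011.47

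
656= 656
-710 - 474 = -1184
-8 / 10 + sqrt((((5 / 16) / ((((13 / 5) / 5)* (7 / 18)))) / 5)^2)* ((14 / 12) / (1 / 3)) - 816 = -848347 / 1040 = -815.72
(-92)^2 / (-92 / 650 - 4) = -1375400 / 673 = -2043.68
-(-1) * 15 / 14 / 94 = 0.01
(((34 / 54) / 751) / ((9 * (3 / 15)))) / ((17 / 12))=20 / 60831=0.00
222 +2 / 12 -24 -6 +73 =1591 / 6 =265.17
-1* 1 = -1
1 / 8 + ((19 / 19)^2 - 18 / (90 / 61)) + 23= 477 / 40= 11.92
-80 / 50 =-8 / 5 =-1.60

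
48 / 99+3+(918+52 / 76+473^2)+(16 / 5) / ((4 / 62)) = 704436911 / 3135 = 224700.77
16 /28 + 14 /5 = 118 /35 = 3.37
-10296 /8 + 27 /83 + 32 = -104138 /83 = -1254.67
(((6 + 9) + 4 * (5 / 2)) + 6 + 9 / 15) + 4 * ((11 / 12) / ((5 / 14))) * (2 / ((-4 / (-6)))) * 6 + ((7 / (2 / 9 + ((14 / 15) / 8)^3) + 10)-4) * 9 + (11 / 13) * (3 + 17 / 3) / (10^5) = 4001992611773 / 7251450000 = 551.89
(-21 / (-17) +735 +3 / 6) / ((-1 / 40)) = -500980 / 17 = -29469.41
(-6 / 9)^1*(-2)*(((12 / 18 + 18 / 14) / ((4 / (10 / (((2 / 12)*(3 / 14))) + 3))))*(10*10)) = 1160300 / 63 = 18417.46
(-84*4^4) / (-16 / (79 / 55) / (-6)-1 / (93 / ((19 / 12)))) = -1895878656 / 162179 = -11690.04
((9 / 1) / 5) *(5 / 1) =9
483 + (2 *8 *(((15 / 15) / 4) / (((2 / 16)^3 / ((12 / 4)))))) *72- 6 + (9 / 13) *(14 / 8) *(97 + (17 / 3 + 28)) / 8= 442864.79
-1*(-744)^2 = -553536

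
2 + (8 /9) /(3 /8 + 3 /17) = 2438 /675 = 3.61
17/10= 1.70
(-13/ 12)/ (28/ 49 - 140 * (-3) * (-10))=91/ 352752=0.00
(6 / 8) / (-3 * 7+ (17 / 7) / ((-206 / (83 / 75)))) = -162225 / 4545122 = -0.04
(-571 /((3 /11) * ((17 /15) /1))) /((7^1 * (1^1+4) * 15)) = -6281 /1785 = -3.52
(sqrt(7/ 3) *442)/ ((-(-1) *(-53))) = -442 *sqrt(21)/ 159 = -12.74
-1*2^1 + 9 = 7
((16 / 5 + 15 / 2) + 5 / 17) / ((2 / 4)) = 1869 / 85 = 21.99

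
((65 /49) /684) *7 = 65 /4788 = 0.01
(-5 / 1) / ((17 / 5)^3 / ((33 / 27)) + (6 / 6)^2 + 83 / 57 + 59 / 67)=-26255625 / 186386348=-0.14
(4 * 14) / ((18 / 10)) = 280 / 9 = 31.11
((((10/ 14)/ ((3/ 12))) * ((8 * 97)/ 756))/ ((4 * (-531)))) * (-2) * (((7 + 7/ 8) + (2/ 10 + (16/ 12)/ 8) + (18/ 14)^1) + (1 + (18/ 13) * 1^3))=12617663/ 383572098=0.03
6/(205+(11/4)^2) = 96/3401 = 0.03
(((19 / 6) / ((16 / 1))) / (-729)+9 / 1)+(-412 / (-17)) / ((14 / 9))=204700939 / 8328096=24.58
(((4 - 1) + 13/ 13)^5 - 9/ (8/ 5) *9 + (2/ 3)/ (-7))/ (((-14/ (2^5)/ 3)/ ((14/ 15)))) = -654044/ 105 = -6228.99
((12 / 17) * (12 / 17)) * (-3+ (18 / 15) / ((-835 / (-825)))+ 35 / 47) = -0.53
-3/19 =-0.16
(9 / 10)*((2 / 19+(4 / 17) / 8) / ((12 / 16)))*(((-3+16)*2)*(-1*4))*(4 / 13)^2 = -1.59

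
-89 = -89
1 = 1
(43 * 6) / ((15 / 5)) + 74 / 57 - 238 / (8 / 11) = -239.95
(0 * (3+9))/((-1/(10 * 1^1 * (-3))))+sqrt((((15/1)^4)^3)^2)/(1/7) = 908224365234375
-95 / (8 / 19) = -1805 / 8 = -225.62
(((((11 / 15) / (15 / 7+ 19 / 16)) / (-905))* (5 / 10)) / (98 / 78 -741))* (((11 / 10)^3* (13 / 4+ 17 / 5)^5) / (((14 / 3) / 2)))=23762577839107107 / 19477500500000000000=0.00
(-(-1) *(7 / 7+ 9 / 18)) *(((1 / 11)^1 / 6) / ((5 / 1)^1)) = 1 / 220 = 0.00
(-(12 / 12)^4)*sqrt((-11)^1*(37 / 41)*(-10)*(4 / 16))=-sqrt(166870) / 82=-4.98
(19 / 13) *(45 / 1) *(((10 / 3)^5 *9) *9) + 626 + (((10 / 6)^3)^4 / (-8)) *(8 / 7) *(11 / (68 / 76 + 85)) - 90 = 173070327209986387 / 78925365792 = 2192835.29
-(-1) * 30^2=900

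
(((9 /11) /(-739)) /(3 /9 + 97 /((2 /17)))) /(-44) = 27 /885069262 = 0.00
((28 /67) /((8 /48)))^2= 28224 /4489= 6.29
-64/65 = -0.98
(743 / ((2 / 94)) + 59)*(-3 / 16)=-26235 / 4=-6558.75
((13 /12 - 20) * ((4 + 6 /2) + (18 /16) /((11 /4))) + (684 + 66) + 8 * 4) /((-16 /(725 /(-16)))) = 122849075 /67584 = 1817.72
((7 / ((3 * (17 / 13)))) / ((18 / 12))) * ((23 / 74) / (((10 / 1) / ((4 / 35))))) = 598 / 141525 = 0.00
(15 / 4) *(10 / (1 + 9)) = 15 / 4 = 3.75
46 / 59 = 0.78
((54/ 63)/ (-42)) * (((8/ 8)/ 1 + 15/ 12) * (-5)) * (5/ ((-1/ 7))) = -225/ 28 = -8.04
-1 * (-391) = 391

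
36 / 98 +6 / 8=1.12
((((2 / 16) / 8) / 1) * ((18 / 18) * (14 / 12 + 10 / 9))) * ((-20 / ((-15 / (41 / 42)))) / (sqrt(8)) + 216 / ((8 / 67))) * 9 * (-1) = -74169 / 128 - 1681 * sqrt(2) / 16128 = -579.59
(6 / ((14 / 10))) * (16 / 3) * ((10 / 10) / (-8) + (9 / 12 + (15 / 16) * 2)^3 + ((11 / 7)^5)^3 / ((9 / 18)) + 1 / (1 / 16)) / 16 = 21800287362890127255 / 8507630225817856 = 2562.44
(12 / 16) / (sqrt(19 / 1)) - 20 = -19.83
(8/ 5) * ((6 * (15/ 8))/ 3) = 6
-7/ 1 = -7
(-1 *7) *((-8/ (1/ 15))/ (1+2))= 280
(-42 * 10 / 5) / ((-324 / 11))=77 / 27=2.85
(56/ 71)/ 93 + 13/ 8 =86287/ 52824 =1.63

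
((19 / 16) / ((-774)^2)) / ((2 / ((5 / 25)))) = 19 / 95852160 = 0.00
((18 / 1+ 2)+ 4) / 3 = 8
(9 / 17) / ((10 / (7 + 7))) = 0.74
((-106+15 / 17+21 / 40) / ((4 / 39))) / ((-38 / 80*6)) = 924599 / 2584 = 357.82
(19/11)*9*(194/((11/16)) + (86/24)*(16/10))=2707842/605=4475.77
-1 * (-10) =10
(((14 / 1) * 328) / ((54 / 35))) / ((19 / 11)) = 883960 / 513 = 1723.12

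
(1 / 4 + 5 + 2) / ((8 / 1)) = 29 / 32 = 0.91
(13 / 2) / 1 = 13 / 2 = 6.50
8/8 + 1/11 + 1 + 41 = 474/11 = 43.09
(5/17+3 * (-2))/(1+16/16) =-97/34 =-2.85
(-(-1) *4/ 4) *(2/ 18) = 1/ 9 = 0.11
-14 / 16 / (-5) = 7 / 40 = 0.18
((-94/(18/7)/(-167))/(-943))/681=-329/965201049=-0.00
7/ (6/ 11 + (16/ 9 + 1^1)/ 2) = 1386/ 383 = 3.62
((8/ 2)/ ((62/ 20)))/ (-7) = -40/ 217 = -0.18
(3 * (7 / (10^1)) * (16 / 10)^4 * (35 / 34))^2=22658678784 / 112890625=200.71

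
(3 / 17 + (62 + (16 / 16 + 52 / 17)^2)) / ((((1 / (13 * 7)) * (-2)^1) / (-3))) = 3102645 / 289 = 10735.80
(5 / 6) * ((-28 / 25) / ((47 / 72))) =-336 / 235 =-1.43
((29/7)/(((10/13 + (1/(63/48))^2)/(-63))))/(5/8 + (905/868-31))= 99907668/15154873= 6.59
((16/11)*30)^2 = 230400/121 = 1904.13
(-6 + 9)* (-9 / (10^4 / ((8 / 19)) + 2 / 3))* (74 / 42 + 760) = -431919 / 498764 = -0.87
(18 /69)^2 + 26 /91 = 1310 /3703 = 0.35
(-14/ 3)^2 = 196/ 9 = 21.78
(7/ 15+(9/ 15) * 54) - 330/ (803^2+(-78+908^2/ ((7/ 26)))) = 4264303861/ 129745905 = 32.87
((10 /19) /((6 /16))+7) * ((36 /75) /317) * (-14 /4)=-6706 /150575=-0.04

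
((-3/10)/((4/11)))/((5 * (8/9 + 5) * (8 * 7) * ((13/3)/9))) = -8019/7716800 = -0.00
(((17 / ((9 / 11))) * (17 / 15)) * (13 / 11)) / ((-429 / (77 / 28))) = -289 / 1620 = -0.18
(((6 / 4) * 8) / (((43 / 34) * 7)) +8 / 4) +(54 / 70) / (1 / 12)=12.61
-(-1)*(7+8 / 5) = 8.60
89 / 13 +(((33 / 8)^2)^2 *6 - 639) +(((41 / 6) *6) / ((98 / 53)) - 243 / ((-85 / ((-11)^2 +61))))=182691166211 / 110888960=1647.51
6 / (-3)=-2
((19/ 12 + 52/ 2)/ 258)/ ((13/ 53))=17543/ 40248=0.44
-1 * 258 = -258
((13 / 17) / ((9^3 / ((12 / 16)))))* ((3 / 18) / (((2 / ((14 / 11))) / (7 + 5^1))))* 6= 91 / 15147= 0.01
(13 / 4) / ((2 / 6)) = 39 / 4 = 9.75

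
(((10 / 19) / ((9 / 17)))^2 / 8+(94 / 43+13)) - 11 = 10837435 / 2514726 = 4.31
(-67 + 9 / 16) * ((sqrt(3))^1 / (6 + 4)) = -1063 * sqrt(3) / 160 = -11.51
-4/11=-0.36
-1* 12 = -12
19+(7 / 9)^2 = 1588 / 81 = 19.60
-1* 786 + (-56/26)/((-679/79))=-990830/1261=-785.75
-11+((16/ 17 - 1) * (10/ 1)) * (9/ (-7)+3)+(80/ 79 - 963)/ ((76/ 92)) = -210148718/ 178619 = -1176.52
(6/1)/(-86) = -3/43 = -0.07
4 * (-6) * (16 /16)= -24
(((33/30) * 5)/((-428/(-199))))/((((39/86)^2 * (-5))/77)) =-311654497/1627470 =-191.50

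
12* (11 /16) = 33 /4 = 8.25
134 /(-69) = -134 /69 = -1.94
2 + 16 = 18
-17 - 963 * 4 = -3869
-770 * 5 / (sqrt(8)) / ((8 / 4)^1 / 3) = -5775 * sqrt(2) / 4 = -2041.77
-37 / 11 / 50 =-37 / 550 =-0.07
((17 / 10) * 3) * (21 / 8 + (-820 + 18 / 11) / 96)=-10591 / 352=-30.09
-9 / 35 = -0.26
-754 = -754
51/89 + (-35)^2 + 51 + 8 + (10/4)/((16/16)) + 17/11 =1288.62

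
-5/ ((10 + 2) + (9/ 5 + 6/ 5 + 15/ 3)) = -1/ 4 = -0.25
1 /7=0.14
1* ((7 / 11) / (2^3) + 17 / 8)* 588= 14259 / 11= 1296.27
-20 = -20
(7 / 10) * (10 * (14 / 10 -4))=-91 / 5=-18.20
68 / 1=68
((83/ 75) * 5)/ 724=83/ 10860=0.01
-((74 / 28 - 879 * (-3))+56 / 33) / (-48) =1220299 / 22176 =55.03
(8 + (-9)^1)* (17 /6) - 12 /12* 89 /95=-2149 /570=-3.77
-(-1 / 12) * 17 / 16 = 17 / 192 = 0.09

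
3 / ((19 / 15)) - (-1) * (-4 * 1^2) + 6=83 / 19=4.37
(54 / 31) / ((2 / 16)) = 432 / 31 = 13.94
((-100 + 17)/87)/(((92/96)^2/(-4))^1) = 63744/15341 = 4.16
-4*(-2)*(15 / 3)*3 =120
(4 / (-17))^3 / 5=-64 / 24565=-0.00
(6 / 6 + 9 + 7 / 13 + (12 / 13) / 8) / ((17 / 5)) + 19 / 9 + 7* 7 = 54.24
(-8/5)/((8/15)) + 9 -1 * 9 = -3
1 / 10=0.10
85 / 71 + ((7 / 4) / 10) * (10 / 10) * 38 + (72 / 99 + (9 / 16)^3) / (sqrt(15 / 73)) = 40787 * sqrt(1095) / 675840 + 11143 / 1420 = 9.84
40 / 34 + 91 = 1567 / 17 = 92.18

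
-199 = -199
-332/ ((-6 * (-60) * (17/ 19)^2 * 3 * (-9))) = 29963/ 702270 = 0.04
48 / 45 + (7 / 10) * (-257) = -1073 / 6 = -178.83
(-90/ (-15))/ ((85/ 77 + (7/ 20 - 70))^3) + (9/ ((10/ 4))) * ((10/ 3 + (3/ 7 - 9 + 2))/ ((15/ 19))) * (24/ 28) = -6079020828711349808/ 480314083708338075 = -12.66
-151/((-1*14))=151/14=10.79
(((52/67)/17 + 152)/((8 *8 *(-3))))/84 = -6185/656064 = -0.01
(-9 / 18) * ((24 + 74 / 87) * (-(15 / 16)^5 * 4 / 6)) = 91209375 / 15204352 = 6.00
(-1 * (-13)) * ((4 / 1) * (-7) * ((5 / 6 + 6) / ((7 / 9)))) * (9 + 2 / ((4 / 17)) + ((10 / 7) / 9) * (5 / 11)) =-12981215 / 231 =-56195.74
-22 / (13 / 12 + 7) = -264 / 97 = -2.72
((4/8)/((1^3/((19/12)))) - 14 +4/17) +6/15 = -25649/2040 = -12.57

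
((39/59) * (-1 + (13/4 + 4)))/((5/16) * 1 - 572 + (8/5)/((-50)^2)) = -12187500/1686476237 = -0.01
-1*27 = -27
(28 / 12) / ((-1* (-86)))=7 / 258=0.03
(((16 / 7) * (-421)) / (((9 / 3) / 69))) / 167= -132.53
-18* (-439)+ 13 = 7915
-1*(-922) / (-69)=-922 / 69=-13.36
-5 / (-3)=5 / 3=1.67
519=519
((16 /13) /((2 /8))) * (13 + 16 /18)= 8000 /117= 68.38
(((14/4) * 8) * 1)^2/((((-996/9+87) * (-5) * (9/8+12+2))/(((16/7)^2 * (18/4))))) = 10.30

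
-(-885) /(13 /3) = 2655 /13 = 204.23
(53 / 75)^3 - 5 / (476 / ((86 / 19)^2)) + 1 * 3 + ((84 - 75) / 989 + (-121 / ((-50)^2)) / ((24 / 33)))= 3.08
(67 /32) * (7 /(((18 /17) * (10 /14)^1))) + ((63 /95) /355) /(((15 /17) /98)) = 1902377911 /97128000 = 19.59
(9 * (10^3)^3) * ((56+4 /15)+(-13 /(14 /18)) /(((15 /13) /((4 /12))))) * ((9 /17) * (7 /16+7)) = 1822837500000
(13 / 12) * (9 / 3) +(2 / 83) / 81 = 3.25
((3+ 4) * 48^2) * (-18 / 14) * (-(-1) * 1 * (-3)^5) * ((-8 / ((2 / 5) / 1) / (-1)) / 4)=25194240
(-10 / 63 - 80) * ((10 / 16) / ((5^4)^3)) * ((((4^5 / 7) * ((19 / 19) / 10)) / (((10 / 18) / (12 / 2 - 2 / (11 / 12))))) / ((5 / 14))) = -155136 / 2685546875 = -0.00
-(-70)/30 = 7/3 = 2.33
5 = 5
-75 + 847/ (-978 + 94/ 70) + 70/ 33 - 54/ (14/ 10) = -886889330/ 7896273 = -112.32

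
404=404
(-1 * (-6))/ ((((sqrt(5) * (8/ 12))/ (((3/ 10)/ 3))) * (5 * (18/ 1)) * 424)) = sqrt(5)/ 212000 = 0.00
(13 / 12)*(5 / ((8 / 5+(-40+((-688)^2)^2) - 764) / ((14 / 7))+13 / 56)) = 4550 / 94102907444307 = 0.00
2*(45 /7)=90 /7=12.86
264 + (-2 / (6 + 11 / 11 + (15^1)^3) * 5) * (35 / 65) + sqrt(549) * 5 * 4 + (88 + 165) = 60 * sqrt(61) + 11365176 / 21983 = 985.61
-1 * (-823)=823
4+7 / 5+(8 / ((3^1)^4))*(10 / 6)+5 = 12836 / 1215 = 10.56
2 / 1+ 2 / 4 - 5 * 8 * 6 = -475 / 2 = -237.50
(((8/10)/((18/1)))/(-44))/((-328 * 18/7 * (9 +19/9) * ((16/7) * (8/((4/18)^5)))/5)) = 49/3067902604800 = 0.00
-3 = -3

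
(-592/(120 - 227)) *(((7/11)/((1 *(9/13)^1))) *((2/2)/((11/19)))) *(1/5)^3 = 1023568/14565375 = 0.07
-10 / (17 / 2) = -20 / 17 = -1.18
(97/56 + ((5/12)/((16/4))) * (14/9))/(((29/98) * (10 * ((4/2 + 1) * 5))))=2506/58725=0.04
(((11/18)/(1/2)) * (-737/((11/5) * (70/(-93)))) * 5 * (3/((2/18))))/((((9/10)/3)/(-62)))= -106238550/7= -15176935.71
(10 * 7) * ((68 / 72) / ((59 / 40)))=23800 / 531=44.82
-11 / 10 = -1.10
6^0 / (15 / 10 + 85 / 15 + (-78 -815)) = -6 / 5315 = -0.00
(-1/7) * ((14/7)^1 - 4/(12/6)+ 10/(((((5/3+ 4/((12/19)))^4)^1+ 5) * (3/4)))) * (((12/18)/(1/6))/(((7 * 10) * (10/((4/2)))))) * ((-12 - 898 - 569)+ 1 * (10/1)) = 23504/3014235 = 0.01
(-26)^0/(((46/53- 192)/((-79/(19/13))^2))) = -55900637/3656930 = -15.29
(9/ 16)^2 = 81/ 256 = 0.32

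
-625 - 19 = -644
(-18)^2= 324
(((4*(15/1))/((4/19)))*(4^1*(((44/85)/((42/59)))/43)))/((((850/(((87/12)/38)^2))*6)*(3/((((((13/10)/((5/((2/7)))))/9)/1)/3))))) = 7095517/56227949820000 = 0.00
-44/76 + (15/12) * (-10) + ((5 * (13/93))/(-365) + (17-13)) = -2342699/257982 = -9.08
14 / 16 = 7 / 8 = 0.88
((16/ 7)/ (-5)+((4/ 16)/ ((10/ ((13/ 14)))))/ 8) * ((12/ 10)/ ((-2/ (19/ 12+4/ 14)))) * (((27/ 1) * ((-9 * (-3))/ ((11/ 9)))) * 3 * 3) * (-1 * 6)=-16407.00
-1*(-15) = 15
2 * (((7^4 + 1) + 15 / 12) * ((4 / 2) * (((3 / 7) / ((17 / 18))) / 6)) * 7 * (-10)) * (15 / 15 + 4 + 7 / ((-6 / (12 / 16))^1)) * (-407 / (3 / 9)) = 17430147405 / 68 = 256325697.13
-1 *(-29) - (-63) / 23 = 730 / 23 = 31.74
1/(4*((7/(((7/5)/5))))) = 1/100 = 0.01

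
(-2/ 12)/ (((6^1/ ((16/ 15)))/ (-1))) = 4/ 135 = 0.03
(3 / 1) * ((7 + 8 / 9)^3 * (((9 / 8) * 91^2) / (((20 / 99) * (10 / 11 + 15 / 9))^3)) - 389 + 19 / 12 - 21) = 3827683377219097279 / 39304000000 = 97386611.47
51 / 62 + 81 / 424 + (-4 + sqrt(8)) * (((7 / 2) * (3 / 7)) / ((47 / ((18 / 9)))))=6 * sqrt(2) / 47 + 468453 / 617768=0.94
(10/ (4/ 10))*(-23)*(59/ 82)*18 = -305325/ 41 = -7446.95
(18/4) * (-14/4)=-63/4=-15.75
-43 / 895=-0.05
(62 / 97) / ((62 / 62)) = 62 / 97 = 0.64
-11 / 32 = -0.34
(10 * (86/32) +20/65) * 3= 8481/104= 81.55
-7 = -7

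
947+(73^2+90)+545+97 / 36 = 248893 / 36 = 6913.69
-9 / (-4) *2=4.50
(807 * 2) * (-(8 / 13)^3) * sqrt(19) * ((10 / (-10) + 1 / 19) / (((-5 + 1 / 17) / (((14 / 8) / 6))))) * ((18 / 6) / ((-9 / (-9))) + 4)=-6146112 * sqrt(19) / 41743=-641.79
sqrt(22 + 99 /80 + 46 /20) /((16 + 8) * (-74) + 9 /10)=-sqrt(1135) /11834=-0.00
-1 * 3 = -3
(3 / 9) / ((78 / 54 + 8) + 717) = 3 / 6538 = 0.00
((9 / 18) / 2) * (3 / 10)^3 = 27 / 4000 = 0.01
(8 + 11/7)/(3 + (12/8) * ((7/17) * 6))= 1139/798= 1.43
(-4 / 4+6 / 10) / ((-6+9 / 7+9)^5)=-16807 / 60750000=-0.00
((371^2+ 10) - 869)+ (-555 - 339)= 135888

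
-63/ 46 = -1.37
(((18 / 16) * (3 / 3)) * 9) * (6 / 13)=243 / 52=4.67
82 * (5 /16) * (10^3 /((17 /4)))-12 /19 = 1947296 /323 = 6028.78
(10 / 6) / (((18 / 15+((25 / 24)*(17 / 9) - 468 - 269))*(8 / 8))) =-1800 / 792539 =-0.00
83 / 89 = 0.93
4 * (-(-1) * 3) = 12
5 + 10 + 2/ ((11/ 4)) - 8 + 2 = 107/ 11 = 9.73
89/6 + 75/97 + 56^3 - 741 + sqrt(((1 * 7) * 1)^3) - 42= 7 * sqrt(7) + 101761889/582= 174867.13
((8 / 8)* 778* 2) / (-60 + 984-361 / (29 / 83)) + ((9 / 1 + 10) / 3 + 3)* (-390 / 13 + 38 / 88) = -290.22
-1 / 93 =-0.01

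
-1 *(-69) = 69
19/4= 4.75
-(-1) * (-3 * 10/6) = -5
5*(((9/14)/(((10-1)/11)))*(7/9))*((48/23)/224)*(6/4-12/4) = -55/1288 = -0.04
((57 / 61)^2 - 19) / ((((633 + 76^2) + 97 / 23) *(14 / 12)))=-775675 / 320169724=-0.00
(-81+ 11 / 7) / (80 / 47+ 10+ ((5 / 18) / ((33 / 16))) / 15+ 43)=-1.45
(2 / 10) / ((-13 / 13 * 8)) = -1 / 40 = -0.02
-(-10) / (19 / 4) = 40 / 19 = 2.11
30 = 30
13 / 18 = 0.72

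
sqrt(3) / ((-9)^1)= -sqrt(3) / 9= -0.19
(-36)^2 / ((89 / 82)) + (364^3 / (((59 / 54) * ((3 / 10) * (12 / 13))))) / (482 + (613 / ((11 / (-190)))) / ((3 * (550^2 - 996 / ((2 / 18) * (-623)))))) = 2612233727537550398496 / 7870395753389537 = 331906.27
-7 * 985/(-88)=78.35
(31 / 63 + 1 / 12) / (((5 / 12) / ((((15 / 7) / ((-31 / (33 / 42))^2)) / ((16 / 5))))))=87725 / 147671104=0.00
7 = 7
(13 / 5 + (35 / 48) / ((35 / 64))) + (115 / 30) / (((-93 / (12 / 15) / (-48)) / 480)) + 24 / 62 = 355289 / 465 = 764.06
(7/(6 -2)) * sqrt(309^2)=2163/4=540.75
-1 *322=-322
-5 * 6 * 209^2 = -1310430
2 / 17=0.12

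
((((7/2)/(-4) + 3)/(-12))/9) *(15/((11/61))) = -5185/3168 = -1.64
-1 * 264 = -264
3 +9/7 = 4.29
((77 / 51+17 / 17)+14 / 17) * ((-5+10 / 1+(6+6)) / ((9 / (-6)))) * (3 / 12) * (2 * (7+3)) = -1700 / 9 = -188.89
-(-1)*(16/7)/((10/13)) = 104/35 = 2.97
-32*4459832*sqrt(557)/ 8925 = -142714624*sqrt(557)/ 8925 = -377387.79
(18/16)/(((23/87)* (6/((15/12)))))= 1305/1472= 0.89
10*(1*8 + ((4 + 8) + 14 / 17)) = 3540 / 17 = 208.24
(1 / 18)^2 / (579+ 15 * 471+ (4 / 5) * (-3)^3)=5 / 12348288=0.00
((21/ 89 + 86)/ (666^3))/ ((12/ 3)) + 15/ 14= 1.07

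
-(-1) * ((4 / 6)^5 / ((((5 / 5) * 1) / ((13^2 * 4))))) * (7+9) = 346112 / 243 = 1424.33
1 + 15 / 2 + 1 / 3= 53 / 6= 8.83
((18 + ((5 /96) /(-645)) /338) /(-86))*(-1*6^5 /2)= 2034294885 /2499848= 813.77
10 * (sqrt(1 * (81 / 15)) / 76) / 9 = sqrt(15) / 114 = 0.03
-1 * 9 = -9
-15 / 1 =-15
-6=-6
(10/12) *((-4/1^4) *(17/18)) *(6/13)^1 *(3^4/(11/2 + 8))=-340/39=-8.72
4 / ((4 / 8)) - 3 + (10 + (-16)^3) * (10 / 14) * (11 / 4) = -8021.07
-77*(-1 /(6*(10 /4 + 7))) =77 /57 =1.35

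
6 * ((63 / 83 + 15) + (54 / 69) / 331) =59755788 / 631879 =94.57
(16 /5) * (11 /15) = 176 /75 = 2.35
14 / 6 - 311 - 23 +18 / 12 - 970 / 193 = -388153 / 1158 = -335.19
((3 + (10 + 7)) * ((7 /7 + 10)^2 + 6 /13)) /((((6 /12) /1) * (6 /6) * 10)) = 6316 /13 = 485.85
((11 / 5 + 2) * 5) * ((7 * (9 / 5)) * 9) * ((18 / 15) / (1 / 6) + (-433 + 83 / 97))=-2454008886 / 2425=-1011962.43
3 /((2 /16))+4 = 28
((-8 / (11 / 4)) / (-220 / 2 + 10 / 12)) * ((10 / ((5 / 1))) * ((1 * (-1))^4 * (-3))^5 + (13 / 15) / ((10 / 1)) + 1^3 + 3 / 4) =-2323984 / 180125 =-12.90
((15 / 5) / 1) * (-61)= -183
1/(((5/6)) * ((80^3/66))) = 99/640000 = 0.00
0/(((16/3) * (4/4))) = 0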